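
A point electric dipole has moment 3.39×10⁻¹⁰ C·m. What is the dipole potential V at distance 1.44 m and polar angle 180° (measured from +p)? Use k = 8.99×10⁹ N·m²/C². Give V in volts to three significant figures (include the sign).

V ≈ -1.47 V

The dipole potential is V = kp cosθ / r².
V = (8.99×10⁹)(3.39×10⁻¹⁰)·cos180° / (1.44)² = -1.470 V.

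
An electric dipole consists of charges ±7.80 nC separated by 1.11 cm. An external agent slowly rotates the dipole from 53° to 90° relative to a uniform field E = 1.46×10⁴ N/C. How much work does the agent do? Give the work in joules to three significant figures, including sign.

Dipole moment p = qd = (7.80×10⁻⁹ C)(0.0111 m) = 8.658×10⁻¹¹ C·m.
W_ext = ΔU = U(θ₂) − U(θ₁) = −pE cosθ₂ − (−pE cosθ₁) = pE(cosθ₁ − cosθ₂).
W = (8.658×10⁻¹¹)(1.46×10⁴)·(cos53° − cos90°) = (1.264×10⁻⁶)·(+0.6018) = 7.607×10⁻⁷ J.

W ≈ 7.61×10⁻⁷ J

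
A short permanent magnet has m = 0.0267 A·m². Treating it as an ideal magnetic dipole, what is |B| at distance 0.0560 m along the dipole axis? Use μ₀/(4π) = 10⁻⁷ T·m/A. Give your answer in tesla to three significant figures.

B ≈ 3.04×10⁻⁵ T

On axis B = (μ₀/4π)·2m/r³.
B = 2·(10⁻⁷)·(0.0267) / (0.0560)³ = 3.041×10⁻⁵ T.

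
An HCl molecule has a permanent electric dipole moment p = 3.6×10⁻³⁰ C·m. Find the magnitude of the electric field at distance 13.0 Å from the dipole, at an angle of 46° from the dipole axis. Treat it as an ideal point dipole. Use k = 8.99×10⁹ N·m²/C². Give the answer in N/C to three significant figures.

At angle θ the dipole field magnitude is E = (kp/r³)·√(1 + 3cos²θ).
kp/r³ = (8.99×10⁹)(3.60×10⁻³⁰) / (1.30×10⁻⁹)³ = 1.473×10⁷ N/C.
√(1 + 3cos²46°) = √(1 + 3·0.4826) = √2.4477 ≈ 1.5645.
E ≈ 1.473×10⁷ × 1.564 = 2.305×10⁷ N/C.

E ≈ 2.30×10⁷ N/C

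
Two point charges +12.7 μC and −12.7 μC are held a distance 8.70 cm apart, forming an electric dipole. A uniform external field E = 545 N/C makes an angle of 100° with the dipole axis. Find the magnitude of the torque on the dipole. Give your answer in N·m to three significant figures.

τ ≈ 5.93×10⁻⁴ N·m

Dipole moment p = qd = (1.27×10⁻⁵ C)(0.0870 m) = 1.105×10⁻⁶ C·m.
Torque on an electric dipole: τ = pE sinθ.
τ = (1.105×10⁻⁶)(545)·sin100° = 5.931×10⁻⁴ N·m.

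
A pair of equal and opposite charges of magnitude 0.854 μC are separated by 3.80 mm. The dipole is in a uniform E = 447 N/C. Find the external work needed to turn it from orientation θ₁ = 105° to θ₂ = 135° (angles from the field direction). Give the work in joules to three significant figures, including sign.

Dipole moment p = qd = (8.54×10⁻⁷ C)(0.00380 m) = 3.245×10⁻⁹ C·m.
W_ext = ΔU = U(θ₂) − U(θ₁) = −pE cosθ₂ − (−pE cosθ₁) = pE(cosθ₁ − cosθ₂).
W = (3.245×10⁻⁹)(447)·(cos105° − cos135°) = (1.451×10⁻⁶)·(+0.4483) = 6.502×10⁻⁷ J.

W ≈ 6.50×10⁻⁷ J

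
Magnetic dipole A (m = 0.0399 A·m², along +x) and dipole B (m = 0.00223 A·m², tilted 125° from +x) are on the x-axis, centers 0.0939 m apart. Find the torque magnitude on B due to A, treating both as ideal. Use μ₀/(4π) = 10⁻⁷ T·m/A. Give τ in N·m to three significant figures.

τ ≈ 1.76×10⁻⁸ N·m

Dipole B is on the axis of dipole A, so B₁ there is axial: B₁ = (μ₀/4π)·2m₁/r³ along +x.
B₁ = 2(10⁻⁷)(0.0399)/(0.0939)³ = 9.638×10⁻⁶ T.
τ = m₂ B₁ sinθ.
τ = (0.00223)(9.638×10⁻⁶)·sin125° = 1.761×10⁻⁸ N·m.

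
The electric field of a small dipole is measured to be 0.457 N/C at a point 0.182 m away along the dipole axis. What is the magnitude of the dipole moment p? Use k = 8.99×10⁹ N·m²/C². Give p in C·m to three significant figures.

On axis E = 2kp/r³, so p = Er³/(2k).
p = (0.457)·(0.182)³ / (2·8.99×10⁹) = 1.532×10⁻¹³ C·m.

p ≈ 1.53×10⁻¹³ C·m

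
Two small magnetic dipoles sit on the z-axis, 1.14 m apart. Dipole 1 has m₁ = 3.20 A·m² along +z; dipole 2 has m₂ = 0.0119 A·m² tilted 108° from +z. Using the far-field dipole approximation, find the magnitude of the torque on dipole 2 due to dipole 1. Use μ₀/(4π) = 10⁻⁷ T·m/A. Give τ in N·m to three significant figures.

τ ≈ 4.89×10⁻⁹ N·m

Dipole B is on the axis of dipole A, so B₁ there is axial: B₁ = (μ₀/4π)·2m₁/r³ along +z.
B₁ = 2(10⁻⁷)(3.20)/(1.14)³ = 4.320×10⁻⁷ T.
τ = m₂ B₁ sinθ.
τ = (0.0119)(4.320×10⁻⁷)·sin108° = 4.889×10⁻⁹ N·m.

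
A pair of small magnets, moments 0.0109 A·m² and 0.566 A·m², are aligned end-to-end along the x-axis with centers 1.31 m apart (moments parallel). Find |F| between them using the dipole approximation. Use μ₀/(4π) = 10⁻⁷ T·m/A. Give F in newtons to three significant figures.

F ≈ 1.26×10⁻⁹ N

On-axis B of dipole 1: B = (μ₀/4π)·2m₁/r³. Force on dipole 2: F = m₂·dB/dr.
dB/dr = −(μ₀/4π)·6m₁/r⁴, so |F| = (μ₀/4π)·6m₁m₂/r⁴.
F = 6(10⁻⁷)(0.0109)(0.566)/(1.31)⁴ = 1.257×10⁻⁹ N.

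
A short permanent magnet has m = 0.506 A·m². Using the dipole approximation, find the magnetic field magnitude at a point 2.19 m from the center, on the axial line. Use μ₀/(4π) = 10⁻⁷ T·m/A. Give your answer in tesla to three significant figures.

B ≈ 9.63×10⁻⁹ T

On axis B = (μ₀/4π)·2m/r³.
B = 2·(10⁻⁷)·(0.506) / (2.19)³ = 9.635×10⁻⁹ T.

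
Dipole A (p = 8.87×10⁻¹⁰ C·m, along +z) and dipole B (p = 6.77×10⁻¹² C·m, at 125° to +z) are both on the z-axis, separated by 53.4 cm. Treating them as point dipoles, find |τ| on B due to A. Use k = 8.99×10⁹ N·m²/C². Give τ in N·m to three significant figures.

The second dipole sits on the axis of the first, so the field there is axial: E₁ = 2kp₁/r³ along +z.
E₁ = 2(8.99×10⁹)(8.87×10⁻¹⁰)/(0.534)³ = 104.7 N/C.
Torque on the second dipole: τ = p₂ E₁ sinθ.
τ = (6.77×10⁻¹²)(104.7)·sin125° = 5.808×10⁻¹⁰ N·m.

τ ≈ 5.81×10⁻¹⁰ N·m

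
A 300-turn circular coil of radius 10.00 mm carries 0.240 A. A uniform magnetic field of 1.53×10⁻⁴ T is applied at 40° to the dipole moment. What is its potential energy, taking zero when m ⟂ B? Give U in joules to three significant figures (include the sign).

U ≈ -2.65×10⁻⁶ J

m = NIA = NIπa² = 300·(0.240)·π·(0.0100)² = 0.02262 A·m².
U = −m·B = −mB cosθ.
U = −(0.02262)(1.53×10⁻⁴)·cos40° = -2.651×10⁻⁶ J.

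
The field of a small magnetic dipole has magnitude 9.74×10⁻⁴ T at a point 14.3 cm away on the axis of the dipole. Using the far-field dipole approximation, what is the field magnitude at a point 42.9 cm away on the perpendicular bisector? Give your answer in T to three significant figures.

Dipole fields scale as 1/r³ in the far field.
The axial field is twice the equatorial field at the same r, so the geometry factor is 1/2.
B₂ = B₁ · (1/2) · (r₁/r₂)³ = 9.74×10⁻⁴ · 0.5 · (14.3/42.9)³.
(r₁/r₂)³ = (0.3333)³ = 0.03704.
B₂ ≈ 1.804×10⁻⁵ T.

B ≈ 1.80×10⁻⁵ T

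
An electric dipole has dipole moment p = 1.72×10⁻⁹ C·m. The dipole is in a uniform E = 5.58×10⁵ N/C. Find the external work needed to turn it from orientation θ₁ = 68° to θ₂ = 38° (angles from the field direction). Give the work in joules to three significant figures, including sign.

W_ext = ΔU = U(θ₂) − U(θ₁) = −pE cosθ₂ − (−pE cosθ₁) = pE(cosθ₁ − cosθ₂).
W = (1.72×10⁻⁹)(5.58×10⁵)·(cos68° − cos38°) = (9.598×10⁻⁴)·(-0.4134) = -3.968×10⁻⁴ J.

W ≈ -3.97×10⁻⁴ J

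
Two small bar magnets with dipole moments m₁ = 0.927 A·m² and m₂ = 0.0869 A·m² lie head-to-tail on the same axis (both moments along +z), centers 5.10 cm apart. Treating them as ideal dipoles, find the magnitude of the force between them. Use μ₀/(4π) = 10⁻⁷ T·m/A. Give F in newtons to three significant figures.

On-axis B of dipole 1: B = (μ₀/4π)·2m₁/r³. Force on dipole 2: F = m₂·dB/dr.
dB/dr = −(μ₀/4π)·6m₁/r⁴, so |F| = (μ₀/4π)·6m₁m₂/r⁴.
F = 6(10⁻⁷)(0.927)(0.0869)/(0.0510)⁴ = 0.007144 N.

F ≈ 0.00714 N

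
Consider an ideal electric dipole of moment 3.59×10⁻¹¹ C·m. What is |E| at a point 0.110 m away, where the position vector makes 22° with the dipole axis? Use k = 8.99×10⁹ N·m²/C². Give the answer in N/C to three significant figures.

E ≈ 459 N/C

At angle θ the dipole field magnitude is E = (kp/r³)·√(1 + 3cos²θ).
kp/r³ = (8.99×10⁹)(3.59×10⁻¹¹) / (0.110)³ = 242.5 N/C.
√(1 + 3cos²22°) = √(1 + 3·0.8597) = √3.5790 ≈ 1.8918.
E ≈ 242.5 × 1.892 = 458.7 N/C.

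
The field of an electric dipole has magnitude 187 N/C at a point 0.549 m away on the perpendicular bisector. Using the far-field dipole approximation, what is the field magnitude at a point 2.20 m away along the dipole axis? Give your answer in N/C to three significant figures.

Dipole fields scale as 1/r³ in the far field.
The axial field is twice the equatorial field at the same r, so the geometry factor is 2/1.
E₂ = E₁ · (2/1) · (r₁/r₂)³ = 187 · 2 · (0.549/2.20)³.
(r₁/r₂)³ = (0.2495)³ = 0.01554.
E₂ ≈ 5.812 N/C.

E ≈ 5.81 N/C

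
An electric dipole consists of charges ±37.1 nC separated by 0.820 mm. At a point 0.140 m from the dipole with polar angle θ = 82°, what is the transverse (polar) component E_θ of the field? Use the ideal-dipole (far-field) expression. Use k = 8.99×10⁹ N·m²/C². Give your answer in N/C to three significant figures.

Dipole moment p = qd = (3.71×10⁻⁸ C)(8.20×10⁻⁴ m) = 3.042×10⁻¹¹ C·m.
For a dipole, E_θ = (kp sinθ)/r³.
kp/r³ = (8.99×10⁹)(3.042×10⁻¹¹)/(0.140)³ = 99.66 N/C.
E_θ = 99.66·sin82° = 98.69 N/C.

E_θ ≈ 98.7 N/C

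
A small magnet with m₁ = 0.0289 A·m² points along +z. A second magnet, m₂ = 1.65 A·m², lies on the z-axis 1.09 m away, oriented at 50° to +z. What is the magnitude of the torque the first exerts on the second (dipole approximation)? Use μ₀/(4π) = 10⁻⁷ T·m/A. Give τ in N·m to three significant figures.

τ ≈ 5.64×10⁻⁹ N·m

Dipole B is on the axis of dipole A, so B₁ there is axial: B₁ = (μ₀/4π)·2m₁/r³ along +z.
B₁ = 2(10⁻⁷)(0.0289)/(1.09)³ = 4.463×10⁻⁹ T.
τ = m₂ B₁ sinθ.
τ = (1.65)(4.463×10⁻⁹)·sin50° = 5.641×10⁻⁹ N·m.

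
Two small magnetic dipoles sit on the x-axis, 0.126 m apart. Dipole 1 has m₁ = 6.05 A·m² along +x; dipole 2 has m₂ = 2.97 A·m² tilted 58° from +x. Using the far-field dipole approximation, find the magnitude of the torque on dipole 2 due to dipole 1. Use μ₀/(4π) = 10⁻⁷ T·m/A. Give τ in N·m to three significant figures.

Dipole B is on the axis of dipole A, so B₁ there is axial: B₁ = (μ₀/4π)·2m₁/r³ along +x.
B₁ = 2(10⁻⁷)(6.05)/(0.126)³ = 6.049×10⁻⁴ T.
τ = m₂ B₁ sinθ.
τ = (2.97)(6.049×10⁻⁴)·sin58° = 0.001524 N·m.

τ ≈ 0.00152 N·m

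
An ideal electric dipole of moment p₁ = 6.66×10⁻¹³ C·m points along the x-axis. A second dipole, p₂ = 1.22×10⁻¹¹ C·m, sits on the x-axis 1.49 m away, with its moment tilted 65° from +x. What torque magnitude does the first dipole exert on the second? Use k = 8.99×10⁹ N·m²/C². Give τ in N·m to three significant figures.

τ ≈ 4.00×10⁻¹⁴ N·m

The second dipole sits on the axis of the first, so the field there is axial: E₁ = 2kp₁/r³ along +x.
E₁ = 2(8.99×10⁹)(6.66×10⁻¹³)/(1.49)³ = 0.003620 N/C.
Torque on the second dipole: τ = p₂ E₁ sinθ.
τ = (1.22×10⁻¹¹)(0.003620)·sin65° = 4.003×10⁻¹⁴ N·m.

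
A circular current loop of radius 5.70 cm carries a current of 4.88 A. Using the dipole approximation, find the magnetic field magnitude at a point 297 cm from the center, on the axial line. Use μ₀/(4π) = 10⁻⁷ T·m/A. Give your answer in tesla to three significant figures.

B ≈ 3.80×10⁻¹⁰ T

Magnetic moment m = IA = Iπa² = (4.88)·π·(0.0570)² = 0.04981 A·m².
On axis B = (μ₀/4π)·2m/r³.
B = 2·(10⁻⁷)·(0.04981) / (2.97)³ = 3.803×10⁻¹⁰ T.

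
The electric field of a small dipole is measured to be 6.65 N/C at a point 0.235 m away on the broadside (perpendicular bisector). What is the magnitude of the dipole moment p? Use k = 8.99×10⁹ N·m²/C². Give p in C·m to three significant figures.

p ≈ 9.60×10⁻¹² C·m

In the equatorial plane E = kp/r³, so p = Er³/(k).
p = (6.65)·(0.235)³ / (8.99×10⁹) = 9.600×10⁻¹² C·m.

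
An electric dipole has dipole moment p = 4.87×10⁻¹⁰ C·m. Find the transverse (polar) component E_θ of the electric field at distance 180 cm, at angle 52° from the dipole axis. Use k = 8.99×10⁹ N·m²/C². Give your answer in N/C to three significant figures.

E_θ ≈ 0.592 N/C

For a dipole, E_θ = (kp sinθ)/r³.
kp/r³ = (8.99×10⁹)(4.87×10⁻¹⁰)/(1.80)³ = 0.7507 N/C.
E_θ = 0.7507·sin52° = 0.5916 N/C.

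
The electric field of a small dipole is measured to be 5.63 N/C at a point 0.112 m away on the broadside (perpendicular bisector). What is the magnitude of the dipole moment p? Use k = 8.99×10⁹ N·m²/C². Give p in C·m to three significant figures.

p ≈ 8.80×10⁻¹³ C·m

In the equatorial plane E = kp/r³, so p = Er³/(k).
p = (5.63)·(0.112)³ / (8.99×10⁹) = 8.798×10⁻¹³ C·m.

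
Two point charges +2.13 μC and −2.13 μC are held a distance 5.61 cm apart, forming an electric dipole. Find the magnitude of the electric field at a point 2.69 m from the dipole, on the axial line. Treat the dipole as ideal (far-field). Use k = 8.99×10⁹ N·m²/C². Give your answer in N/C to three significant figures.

Dipole moment p = qd = (2.13×10⁻⁶ C)(0.0561 m) = 1.195×10⁻⁷ C·m.
On the dipole axis E = 2kp/r³.
E = 2·(8.99×10⁹)(1.195×10⁻⁷) / (2.69)³ = 110.4 N/C.

E ≈ 110 N/C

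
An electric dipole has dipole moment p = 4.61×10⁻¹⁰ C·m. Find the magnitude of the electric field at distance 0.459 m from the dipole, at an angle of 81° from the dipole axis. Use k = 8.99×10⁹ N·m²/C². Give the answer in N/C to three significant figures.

E ≈ 44.4 N/C

At angle θ the dipole field magnitude is E = (kp/r³)·√(1 + 3cos²θ).
kp/r³ = (8.99×10⁹)(4.61×10⁻¹⁰) / (0.459)³ = 42.86 N/C.
√(1 + 3cos²81°) = √(1 + 3·0.0245) = √1.0734 ≈ 1.0361.
E ≈ 42.86 × 1.036 = 44.40 N/C.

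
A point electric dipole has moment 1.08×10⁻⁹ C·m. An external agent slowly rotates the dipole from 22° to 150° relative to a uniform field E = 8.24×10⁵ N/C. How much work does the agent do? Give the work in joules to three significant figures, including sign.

W ≈ 0.00160 J

W_ext = ΔU = U(θ₂) − U(θ₁) = −pE cosθ₂ − (−pE cosθ₁) = pE(cosθ₁ − cosθ₂).
W = (1.08×10⁻⁹)(8.24×10⁵)·(cos22° − cos150°) = (8.899×10⁻⁴)·(+1.7932) = 0.001596 J.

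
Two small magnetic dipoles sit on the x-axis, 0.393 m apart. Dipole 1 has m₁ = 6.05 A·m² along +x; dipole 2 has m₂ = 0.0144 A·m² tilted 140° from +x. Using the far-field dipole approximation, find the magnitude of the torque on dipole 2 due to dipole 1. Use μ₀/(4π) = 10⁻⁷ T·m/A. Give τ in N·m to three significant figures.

Dipole B is on the axis of dipole A, so B₁ there is axial: B₁ = (μ₀/4π)·2m₁/r³ along +x.
B₁ = 2(10⁻⁷)(6.05)/(0.393)³ = 1.993×10⁻⁵ T.
τ = m₂ B₁ sinθ.
τ = (0.0144)(1.993×10⁻⁵)·sin140° = 1.845×10⁻⁷ N·m.

τ ≈ 1.85×10⁻⁷ N·m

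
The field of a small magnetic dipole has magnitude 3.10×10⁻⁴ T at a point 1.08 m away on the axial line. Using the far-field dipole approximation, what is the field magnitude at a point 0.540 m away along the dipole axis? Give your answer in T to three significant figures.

B ≈ 0.00248 T

Dipole fields scale as 1/r³ in the far field; the geometry is the same at both points.
B₂ = B₁ · (r₁/r₂)³ = 3.10×10⁻⁴ · (1.08/0.540)³.
(r₁/r₂)³ = (2)³ = 8.
B₂ ≈ 0.002480 T.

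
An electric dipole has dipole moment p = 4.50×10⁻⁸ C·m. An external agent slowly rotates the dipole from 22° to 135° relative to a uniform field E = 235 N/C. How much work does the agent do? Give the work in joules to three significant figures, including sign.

W_ext = ΔU = U(θ₂) − U(θ₁) = −pE cosθ₂ − (−pE cosθ₁) = pE(cosθ₁ − cosθ₂).
W = (4.50×10⁻⁸)(235)·(cos22° − cos135°) = (1.058×10⁻⁵)·(+1.6343) = 1.728×10⁻⁵ J.

W ≈ 1.73×10⁻⁵ J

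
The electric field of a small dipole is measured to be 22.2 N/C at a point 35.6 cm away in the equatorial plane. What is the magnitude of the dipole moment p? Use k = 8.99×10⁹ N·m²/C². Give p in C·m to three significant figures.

p ≈ 1.11×10⁻¹⁰ C·m

In the equatorial plane E = kp/r³, so p = Er³/(k).
p = (22.2)·(0.356)³ / (8.99×10⁹) = 1.114×10⁻¹⁰ C·m.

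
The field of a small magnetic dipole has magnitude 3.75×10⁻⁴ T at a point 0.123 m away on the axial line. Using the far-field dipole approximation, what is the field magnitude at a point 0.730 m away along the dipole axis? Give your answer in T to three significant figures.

Dipole fields scale as 1/r³ in the far field; the geometry is the same at both points.
B₂ = B₁ · (r₁/r₂)³ = 3.75×10⁻⁴ · (0.123/0.730)³.
(r₁/r₂)³ = (0.1685)³ = 0.004784.
B₂ ≈ 1.794×10⁻⁶ T.

B ≈ 1.79×10⁻⁶ T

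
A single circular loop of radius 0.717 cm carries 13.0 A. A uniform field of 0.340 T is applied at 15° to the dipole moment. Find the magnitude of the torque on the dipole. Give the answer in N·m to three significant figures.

Magnetic moment m = IA = Iπa² = (13.0)·π·(0.00717)² = 0.00210 A·m².
Torque on a magnetic dipole: τ = mB sinθ.
τ = (0.00210)(0.340)·sin15° = 1.848×10⁻⁴ N·m.

τ ≈ 1.85×10⁻⁴ N·m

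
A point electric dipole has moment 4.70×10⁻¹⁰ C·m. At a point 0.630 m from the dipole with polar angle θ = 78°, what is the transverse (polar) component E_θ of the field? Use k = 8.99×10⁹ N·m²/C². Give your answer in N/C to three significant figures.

For a dipole, E_θ = (kp sinθ)/r³.
kp/r³ = (8.99×10⁹)(4.70×10⁻¹⁰)/(0.630)³ = 16.90 N/C.
E_θ = 16.90·sin78° = 16.53 N/C.

E_θ ≈ 16.5 N/C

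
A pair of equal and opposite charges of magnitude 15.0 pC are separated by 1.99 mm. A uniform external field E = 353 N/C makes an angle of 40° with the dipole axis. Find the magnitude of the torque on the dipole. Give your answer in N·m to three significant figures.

Dipole moment p = qd = (1.50×10⁻¹¹ C)(0.00199 m) = 2.985×10⁻¹⁴ C·m.
Torque on an electric dipole: τ = pE sinθ.
τ = (2.985×10⁻¹⁴)(353)·sin40° = 6.773×10⁻¹² N·m.

τ ≈ 6.77×10⁻¹² N·m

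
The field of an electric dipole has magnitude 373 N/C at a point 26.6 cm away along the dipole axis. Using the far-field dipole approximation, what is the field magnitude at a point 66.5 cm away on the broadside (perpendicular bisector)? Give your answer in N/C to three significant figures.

E ≈ 11.9 N/C

Dipole fields scale as 1/r³ in the far field.
The axial field is twice the equatorial field at the same r, so the geometry factor is 1/2.
E₂ = E₁ · (1/2) · (r₁/r₂)³ = 373 · 0.5 · (26.6/66.5)³.
(r₁/r₂)³ = (0.4)³ = 0.064.
E₂ ≈ 11.94 N/C.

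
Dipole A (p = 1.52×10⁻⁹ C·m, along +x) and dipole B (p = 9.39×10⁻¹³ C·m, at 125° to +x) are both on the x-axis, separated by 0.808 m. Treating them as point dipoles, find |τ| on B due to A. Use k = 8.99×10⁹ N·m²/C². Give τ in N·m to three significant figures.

The second dipole sits on the axis of the first, so the field there is axial: E₁ = 2kp₁/r³ along +x.
E₁ = 2(8.99×10⁹)(1.52×10⁻⁹)/(0.808)³ = 51.81 N/C.
Torque on the second dipole: τ = p₂ E₁ sinθ.
τ = (9.39×10⁻¹³)(51.81)·sin125° = 3.985×10⁻¹¹ N·m.

τ ≈ 3.99×10⁻¹¹ N·m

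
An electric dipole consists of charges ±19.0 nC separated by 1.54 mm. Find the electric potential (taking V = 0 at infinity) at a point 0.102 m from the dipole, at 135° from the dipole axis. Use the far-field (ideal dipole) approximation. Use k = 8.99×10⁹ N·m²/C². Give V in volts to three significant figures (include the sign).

V ≈ -17.9 V

Dipole moment p = qd = (1.90×10⁻⁸ C)(0.00154 m) = 2.926×10⁻¹¹ C·m.
The dipole potential is V = kp cosθ / r².
V = (8.99×10⁹)(2.926×10⁻¹¹)·cos135° / (0.102)² = -17.88 V.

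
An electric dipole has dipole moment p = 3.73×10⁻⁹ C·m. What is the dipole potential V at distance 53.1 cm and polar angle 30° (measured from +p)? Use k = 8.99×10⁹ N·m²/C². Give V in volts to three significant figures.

V ≈ 103 V

The dipole potential is V = kp cosθ / r².
V = (8.99×10⁹)(3.73×10⁻⁹)·cos30° / (0.531)² = 103.0 V.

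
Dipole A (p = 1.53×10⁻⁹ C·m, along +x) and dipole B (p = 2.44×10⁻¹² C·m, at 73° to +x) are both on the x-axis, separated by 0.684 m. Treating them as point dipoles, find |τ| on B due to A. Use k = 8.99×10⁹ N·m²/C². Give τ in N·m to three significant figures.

τ ≈ 2.01×10⁻¹⁰ N·m

The second dipole sits on the axis of the first, so the field there is axial: E₁ = 2kp₁/r³ along +x.
E₁ = 2(8.99×10⁹)(1.53×10⁻⁹)/(0.684)³ = 85.96 N/C.
Torque on the second dipole: τ = p₂ E₁ sinθ.
τ = (2.44×10⁻¹²)(85.96)·sin73° = 2.006×10⁻¹⁰ N·m.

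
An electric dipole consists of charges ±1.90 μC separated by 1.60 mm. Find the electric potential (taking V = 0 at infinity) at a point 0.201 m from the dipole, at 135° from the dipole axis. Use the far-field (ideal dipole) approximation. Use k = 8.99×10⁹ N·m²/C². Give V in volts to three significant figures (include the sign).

Dipole moment p = qd = (1.90×10⁻⁶ C)(0.00160 m) = 3.04×10⁻⁹ C·m.
The dipole potential is V = kp cosθ / r².
V = (8.99×10⁹)(3.04×10⁻⁹)·cos135° / (0.201)² = -478.3 V.

V ≈ -478 V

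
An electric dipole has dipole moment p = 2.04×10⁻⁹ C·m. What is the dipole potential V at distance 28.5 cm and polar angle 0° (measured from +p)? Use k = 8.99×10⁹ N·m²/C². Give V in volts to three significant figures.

The dipole potential is V = kp cosθ / r².
V = (8.99×10⁹)(2.04×10⁻⁹)·cos0° / (0.285)² = 225.8 V.

V ≈ 226 V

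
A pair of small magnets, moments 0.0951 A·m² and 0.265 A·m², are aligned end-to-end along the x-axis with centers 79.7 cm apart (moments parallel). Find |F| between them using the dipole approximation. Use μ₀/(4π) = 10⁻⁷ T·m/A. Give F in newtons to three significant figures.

F ≈ 3.75×10⁻⁸ N

On-axis B of dipole 1: B = (μ₀/4π)·2m₁/r³. Force on dipole 2: F = m₂·dB/dr.
dB/dr = −(μ₀/4π)·6m₁/r⁴, so |F| = (μ₀/4π)·6m₁m₂/r⁴.
F = 6(10⁻⁷)(0.0951)(0.265)/(0.797)⁴ = 3.748×10⁻⁸ N.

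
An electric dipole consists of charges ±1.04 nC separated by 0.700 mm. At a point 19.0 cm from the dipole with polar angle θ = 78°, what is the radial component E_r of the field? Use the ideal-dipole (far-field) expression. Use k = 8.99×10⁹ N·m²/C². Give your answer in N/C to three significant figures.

E_r ≈ 0.397 N/C

Dipole moment p = qd = (1.04×10⁻⁹ C)(7.00×10⁻⁴ m) = 7.28×10⁻¹³ C·m.
For a dipole, E_r = (2kp cosθ)/r³.
kp/r³ = (8.99×10⁹)(7.28×10⁻¹³)/(0.190)³ = 0.9542 N/C.
E_r = 2·0.9542·cos78° = 0.3968 N/C.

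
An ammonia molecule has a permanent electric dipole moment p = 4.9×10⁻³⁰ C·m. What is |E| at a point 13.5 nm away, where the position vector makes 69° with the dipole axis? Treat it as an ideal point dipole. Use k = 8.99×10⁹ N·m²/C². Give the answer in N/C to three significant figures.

At angle θ the dipole field magnitude is E = (kp/r³)·√(1 + 3cos²θ).
kp/r³ = (8.99×10⁹)(4.90×10⁻³⁰) / (1.35×10⁻⁸)³ = 1.790×10⁴ N/C.
√(1 + 3cos²69°) = √(1 + 3·0.1284) = √1.3853 ≈ 1.1770.
E ≈ 1.790×10⁴ × 1.177 = 2.107×10⁴ N/C.

E ≈ 2.11×10⁴ N/C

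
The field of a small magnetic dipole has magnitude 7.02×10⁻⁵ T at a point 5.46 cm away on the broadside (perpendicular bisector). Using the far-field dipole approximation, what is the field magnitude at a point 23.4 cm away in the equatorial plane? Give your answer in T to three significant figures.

Dipole fields scale as 1/r³ in the far field; the geometry is the same at both points.
B₂ = B₁ · (r₁/r₂)³ = 7.02×10⁻⁵ · (5.46/23.4)³.
(r₁/r₂)³ = (0.2333)³ = 0.0127.
B₂ ≈ 8.918×10⁻⁷ T.

B ≈ 8.92×10⁻⁷ T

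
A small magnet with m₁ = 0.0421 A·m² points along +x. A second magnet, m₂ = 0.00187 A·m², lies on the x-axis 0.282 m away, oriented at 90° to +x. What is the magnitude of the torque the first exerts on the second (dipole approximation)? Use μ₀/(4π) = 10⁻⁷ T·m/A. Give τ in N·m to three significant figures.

τ ≈ 7.02×10⁻¹⁰ N·m

Dipole B is on the axis of dipole A, so B₁ there is axial: B₁ = (μ₀/4π)·2m₁/r³ along +x.
B₁ = 2(10⁻⁷)(0.0421)/(0.282)³ = 3.755×10⁻⁷ T.
τ = m₂ B₁ sinθ.
τ = (0.00187)(3.755×10⁻⁷)·sin90° = 7.021×10⁻¹⁰ N·m.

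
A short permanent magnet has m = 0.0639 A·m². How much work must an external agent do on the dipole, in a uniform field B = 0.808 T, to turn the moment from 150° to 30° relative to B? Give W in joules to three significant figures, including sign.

W ≈ -0.0894 J

W_ext = ΔU = −mB cosθ₂ + mB cosθ₁ = mB(cosθ₁ − cosθ₂).
W = (0.0639)(0.808)·(cos150° − cos30°) = (0.05163)·(-1.7321) = -0.08943 J.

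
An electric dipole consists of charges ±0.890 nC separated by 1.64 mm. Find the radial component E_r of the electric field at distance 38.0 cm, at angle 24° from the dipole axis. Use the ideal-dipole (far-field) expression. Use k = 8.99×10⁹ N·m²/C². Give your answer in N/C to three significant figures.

Dipole moment p = qd = (8.90×10⁻¹⁰ C)(0.00164 m) = 1.46×10⁻¹² C·m.
For a dipole, E_r = (2kp cosθ)/r³.
kp/r³ = (8.99×10⁹)(1.46×10⁻¹²)/(0.380)³ = 0.2392 N/C.
E_r = 2·0.2392·cos24° = 0.4370 N/C.

E_r ≈ 0.437 N/C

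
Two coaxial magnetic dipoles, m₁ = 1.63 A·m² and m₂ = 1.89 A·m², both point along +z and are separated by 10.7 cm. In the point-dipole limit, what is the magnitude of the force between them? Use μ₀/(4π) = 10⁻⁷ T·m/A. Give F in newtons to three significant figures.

F ≈ 0.0141 N

On-axis B of dipole 1: B = (μ₀/4π)·2m₁/r³. Force on dipole 2: F = m₂·dB/dr.
dB/dr = −(μ₀/4π)·6m₁/r⁴, so |F| = (μ₀/4π)·6m₁m₂/r⁴.
F = 6(10⁻⁷)(1.63)(1.89)/(0.107)⁴ = 0.01410 N.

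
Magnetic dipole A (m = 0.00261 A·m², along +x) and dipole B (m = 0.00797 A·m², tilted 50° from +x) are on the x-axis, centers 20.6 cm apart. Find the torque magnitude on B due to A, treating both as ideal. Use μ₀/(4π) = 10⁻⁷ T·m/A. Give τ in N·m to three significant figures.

Dipole B is on the axis of dipole A, so B₁ there is axial: B₁ = (μ₀/4π)·2m₁/r³ along +x.
B₁ = 2(10⁻⁷)(0.00261)/(0.206)³ = 5.971×10⁻⁸ T.
τ = m₂ B₁ sinθ.
τ = (0.00797)(5.971×10⁻⁸)·sin50° = 3.646×10⁻¹⁰ N·m.

τ ≈ 3.65×10⁻¹⁰ N·m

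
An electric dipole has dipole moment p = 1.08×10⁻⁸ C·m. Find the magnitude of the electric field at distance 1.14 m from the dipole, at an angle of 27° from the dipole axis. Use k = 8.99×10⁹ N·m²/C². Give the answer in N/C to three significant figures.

E ≈ 121 N/C

At angle θ the dipole field magnitude is E = (kp/r³)·√(1 + 3cos²θ).
kp/r³ = (8.99×10⁹)(1.08×10⁻⁸) / (1.14)³ = 65.53 N/C.
√(1 + 3cos²27°) = √(1 + 3·0.7939) = √3.3817 ≈ 1.8389.
E ≈ 65.53 × 1.839 = 120.5 N/C.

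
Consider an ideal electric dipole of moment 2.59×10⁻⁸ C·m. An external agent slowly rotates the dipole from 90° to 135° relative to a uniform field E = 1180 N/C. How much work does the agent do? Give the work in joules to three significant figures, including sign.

W_ext = ΔU = U(θ₂) − U(θ₁) = −pE cosθ₂ − (−pE cosθ₁) = pE(cosθ₁ − cosθ₂).
W = (2.59×10⁻⁸)(1180)·(cos90° − cos135°) = (3.056×10⁻⁵)·(+0.7071) = 2.161×10⁻⁵ J.

W ≈ 2.16×10⁻⁵ J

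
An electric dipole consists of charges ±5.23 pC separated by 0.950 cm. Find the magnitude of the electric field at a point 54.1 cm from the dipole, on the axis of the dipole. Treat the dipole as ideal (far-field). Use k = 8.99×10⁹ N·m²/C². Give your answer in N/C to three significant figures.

Dipole moment p = qd = (5.23×10⁻¹² C)(0.00950 m) = 4.969×10⁻¹⁴ C·m.
On the dipole axis E = 2kp/r³.
E = 2·(8.99×10⁹)(4.969×10⁻¹⁴) / (0.541)³ = 0.005642 N/C.

E ≈ 0.00564 N/C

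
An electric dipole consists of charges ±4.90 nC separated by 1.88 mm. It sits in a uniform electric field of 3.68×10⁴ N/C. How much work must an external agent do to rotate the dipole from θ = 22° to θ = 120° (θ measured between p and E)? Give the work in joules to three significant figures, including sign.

W ≈ 4.84×10⁻⁷ J

Dipole moment p = qd = (4.90×10⁻⁹ C)(0.00188 m) = 9.212×10⁻¹² C·m.
W_ext = ΔU = U(θ₂) − U(θ₁) = −pE cosθ₂ − (−pE cosθ₁) = pE(cosθ₁ − cosθ₂).
W = (9.212×10⁻¹²)(3.68×10⁴)·(cos22° − cos120°) = (3.390×10⁻⁷)·(+1.4272) = 4.838×10⁻⁷ J.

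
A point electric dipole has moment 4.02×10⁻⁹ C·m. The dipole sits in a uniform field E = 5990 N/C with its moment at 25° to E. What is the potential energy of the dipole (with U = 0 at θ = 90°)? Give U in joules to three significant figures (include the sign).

U ≈ -2.18×10⁻⁵ J

U = −p·E = −pE cosθ.
U = −(4.02×10⁻⁹)(5990)·cos25° = -2.182×10⁻⁵ J.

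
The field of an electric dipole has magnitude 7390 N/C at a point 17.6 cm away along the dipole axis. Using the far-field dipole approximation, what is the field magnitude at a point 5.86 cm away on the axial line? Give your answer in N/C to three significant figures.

Dipole fields scale as 1/r³ in the far field; the geometry is the same at both points.
E₂ = E₁ · (r₁/r₂)³ = 7390 · (17.6/5.86)³.
(r₁/r₂)³ = (3.003)³ = 27.09.
E₂ ≈ 2.002×10⁵ N/C.

E ≈ 2.00×10⁵ N/C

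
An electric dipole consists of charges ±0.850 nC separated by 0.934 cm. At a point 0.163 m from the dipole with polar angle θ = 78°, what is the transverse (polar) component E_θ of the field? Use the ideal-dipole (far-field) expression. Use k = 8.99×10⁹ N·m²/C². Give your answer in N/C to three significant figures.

E_θ ≈ 16.1 N/C

Dipole moment p = qd = (8.50×10⁻¹⁰ C)(0.00934 m) = 7.939×10⁻¹² C·m.
For a dipole, E_θ = (kp sinθ)/r³.
kp/r³ = (8.99×10⁹)(7.939×10⁻¹²)/(0.163)³ = 16.48 N/C.
E_θ = 16.48·sin78° = 16.12 N/C.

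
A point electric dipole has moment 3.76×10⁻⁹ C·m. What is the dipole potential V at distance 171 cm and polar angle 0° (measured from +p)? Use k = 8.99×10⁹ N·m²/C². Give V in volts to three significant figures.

V ≈ 11.6 V

The dipole potential is V = kp cosθ / r².
V = (8.99×10⁹)(3.76×10⁻⁹)·cos0° / (1.71)² = 11.56 V.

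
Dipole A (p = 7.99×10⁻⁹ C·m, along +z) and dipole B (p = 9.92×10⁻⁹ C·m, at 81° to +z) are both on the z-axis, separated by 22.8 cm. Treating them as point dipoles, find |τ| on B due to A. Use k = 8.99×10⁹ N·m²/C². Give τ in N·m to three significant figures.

τ ≈ 1.19×10⁻⁴ N·m

The second dipole sits on the axis of the first, so the field there is axial: E₁ = 2kp₁/r³ along +z.
E₁ = 2(8.99×10⁹)(7.99×10⁻⁹)/(0.228)³ = 1.212×10⁴ N/C.
Torque on the second dipole: τ = p₂ E₁ sinθ.
τ = (9.92×10⁻⁹)(1.212×10⁴)·sin81° = 1.188×10⁻⁴ N·m.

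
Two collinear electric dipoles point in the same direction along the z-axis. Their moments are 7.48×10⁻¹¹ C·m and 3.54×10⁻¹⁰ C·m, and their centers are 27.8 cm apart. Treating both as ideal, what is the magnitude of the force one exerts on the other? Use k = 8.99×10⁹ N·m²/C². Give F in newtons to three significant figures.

On-axis field of dipole 1 at distance r: E = 2kp₁/r³. Force on dipole 2 is F = p₂·dE/dr (gradient along axis).
dE/dr = −6kp₁/r⁴, so |F| = 6kp₁p₂/r⁴ (attractive for aligned moments).
F = 6(8.99×10⁹)(7.48×10⁻¹¹)(3.54×10⁻¹⁰)/(0.278)⁴ = 2.391×10⁻⁷ N.

F ≈ 2.39×10⁻⁷ N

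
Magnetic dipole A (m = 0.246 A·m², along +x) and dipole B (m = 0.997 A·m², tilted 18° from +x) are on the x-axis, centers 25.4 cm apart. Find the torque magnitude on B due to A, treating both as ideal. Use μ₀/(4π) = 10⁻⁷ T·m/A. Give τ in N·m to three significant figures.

τ ≈ 9.25×10⁻⁷ N·m

Dipole B is on the axis of dipole A, so B₁ there is axial: B₁ = (μ₀/4π)·2m₁/r³ along +x.
B₁ = 2(10⁻⁷)(0.246)/(0.254)³ = 3.002×10⁻⁶ T.
τ = m₂ B₁ sinθ.
τ = (0.997)(3.002×10⁻⁶)·sin18° = 9.250×10⁻⁷ N·m.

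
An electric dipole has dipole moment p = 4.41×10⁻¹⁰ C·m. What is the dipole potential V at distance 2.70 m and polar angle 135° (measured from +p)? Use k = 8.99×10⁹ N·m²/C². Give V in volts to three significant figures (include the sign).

The dipole potential is V = kp cosθ / r².
V = (8.99×10⁹)(4.41×10⁻¹⁰)·cos135° / (2.70)² = -0.3846 V.

V ≈ -0.385 V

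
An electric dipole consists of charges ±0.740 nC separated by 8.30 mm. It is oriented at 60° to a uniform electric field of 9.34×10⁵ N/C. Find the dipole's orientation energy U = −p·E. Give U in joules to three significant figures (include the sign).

Dipole moment p = qd = (7.40×10⁻¹⁰ C)(0.00830 m) = 6.142×10⁻¹² C·m.
U = −p·E = −pE cosθ.
U = −(6.142×10⁻¹²)(9.34×10⁵)·cos60° = -2.868×10⁻⁶ J.

U ≈ -2.87×10⁻⁶ J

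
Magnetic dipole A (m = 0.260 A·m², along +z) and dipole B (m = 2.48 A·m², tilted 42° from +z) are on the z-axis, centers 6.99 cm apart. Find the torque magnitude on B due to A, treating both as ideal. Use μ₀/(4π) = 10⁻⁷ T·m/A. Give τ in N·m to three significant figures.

τ ≈ 2.53×10⁻⁴ N·m

Dipole B is on the axis of dipole A, so B₁ there is axial: B₁ = (μ₀/4π)·2m₁/r³ along +z.
B₁ = 2(10⁻⁷)(0.260)/(0.0699)³ = 1.523×10⁻⁴ T.
τ = m₂ B₁ sinθ.
τ = (2.48)(1.523×10⁻⁴)·sin42° = 2.527×10⁻⁴ N·m.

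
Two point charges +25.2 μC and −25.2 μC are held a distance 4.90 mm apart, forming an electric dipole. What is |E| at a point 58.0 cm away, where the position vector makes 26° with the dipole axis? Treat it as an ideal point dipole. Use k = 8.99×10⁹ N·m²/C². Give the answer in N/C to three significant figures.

Dipole moment p = qd = (2.52×10⁻⁵ C)(0.00490 m) = 1.235×10⁻⁷ C·m.
At angle θ the dipole field magnitude is E = (kp/r³)·√(1 + 3cos²θ).
kp/r³ = (8.99×10⁹)(1.235×10⁻⁷) / (0.580)³ = 5690 N/C.
√(1 + 3cos²26°) = √(1 + 3·0.8078) = √3.4235 ≈ 1.8503.
E ≈ 5690 × 1.850 = 1.053×10⁴ N/C.

E ≈ 1.05×10⁴ N/C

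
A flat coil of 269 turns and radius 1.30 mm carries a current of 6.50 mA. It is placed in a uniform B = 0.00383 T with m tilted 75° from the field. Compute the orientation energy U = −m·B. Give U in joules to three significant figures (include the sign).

U ≈ -9.20×10⁻⁹ J

m = NIA = NIπa² = 269·(0.00650)·π·(0.00130)² = 9.283×10⁻⁶ A·m².
U = −m·B = −mB cosθ.
U = −(9.283×10⁻⁶)(0.00383)·cos75° = -9.202×10⁻⁹ J.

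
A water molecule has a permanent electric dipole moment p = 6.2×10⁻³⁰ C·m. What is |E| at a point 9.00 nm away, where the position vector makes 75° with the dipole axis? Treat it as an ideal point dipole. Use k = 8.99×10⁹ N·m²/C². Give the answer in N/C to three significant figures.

E ≈ 8.38×10⁴ N/C

At angle θ the dipole field magnitude is E = (kp/r³)·√(1 + 3cos²θ).
kp/r³ = (8.99×10⁹)(6.20×10⁻³⁰) / (9.00×10⁻⁹)³ = 7.646×10⁴ N/C.
√(1 + 3cos²75°) = √(1 + 3·0.0670) = √1.2010 ≈ 1.0959.
E ≈ 7.646×10⁴ × 1.096 = 8.379×10⁴ N/C.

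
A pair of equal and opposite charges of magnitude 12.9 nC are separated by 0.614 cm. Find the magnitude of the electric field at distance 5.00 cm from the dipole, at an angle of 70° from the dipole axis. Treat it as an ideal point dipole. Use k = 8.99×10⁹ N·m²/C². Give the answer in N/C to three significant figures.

E ≈ 6620 N/C

Dipole moment p = qd = (1.29×10⁻⁸ C)(0.00614 m) = 7.921×10⁻¹¹ C·m.
At angle θ the dipole field magnitude is E = (kp/r³)·√(1 + 3cos²θ).
kp/r³ = (8.99×10⁹)(7.921×10⁻¹¹) / (0.0500)³ = 5697 N/C.
√(1 + 3cos²70°) = √(1 + 3·0.1170) = √1.3509 ≈ 1.1623.
E ≈ 5697 × 1.162 = 6621 N/C.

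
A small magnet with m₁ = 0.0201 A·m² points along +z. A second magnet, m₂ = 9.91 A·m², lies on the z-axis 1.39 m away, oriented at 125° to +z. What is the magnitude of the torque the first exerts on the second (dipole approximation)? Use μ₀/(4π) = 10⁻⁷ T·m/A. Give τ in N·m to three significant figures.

Dipole B is on the axis of dipole A, so B₁ there is axial: B₁ = (μ₀/4π)·2m₁/r³ along +z.
B₁ = 2(10⁻⁷)(0.0201)/(1.39)³ = 1.497×10⁻⁹ T.
τ = m₂ B₁ sinθ.
τ = (9.91)(1.497×10⁻⁹)·sin125° = 1.215×10⁻⁸ N·m.

τ ≈ 1.22×10⁻⁸ N·m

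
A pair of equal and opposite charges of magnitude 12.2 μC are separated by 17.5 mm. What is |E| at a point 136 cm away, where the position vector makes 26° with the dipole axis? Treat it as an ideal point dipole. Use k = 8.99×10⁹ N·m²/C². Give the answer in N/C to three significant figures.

E ≈ 1410 N/C

Dipole moment p = qd = (1.22×10⁻⁵ C)(0.0175 m) = 2.135×10⁻⁷ C·m.
At angle θ the dipole field magnitude is E = (kp/r³)·√(1 + 3cos²θ).
kp/r³ = (8.99×10⁹)(2.135×10⁻⁷) / (1.36)³ = 763.0 N/C.
√(1 + 3cos²26°) = √(1 + 3·0.8078) = √3.4235 ≈ 1.8503.
E ≈ 763.0 × 1.850 = 1412 N/C.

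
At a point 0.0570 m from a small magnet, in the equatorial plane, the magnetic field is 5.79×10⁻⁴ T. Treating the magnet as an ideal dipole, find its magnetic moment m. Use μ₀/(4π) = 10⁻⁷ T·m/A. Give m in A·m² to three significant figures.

In the equatorial plane B = (μ₀/4π)·m/r³, so m = Br³·4π/(μ₀).
m = (5.79×10⁻⁴)·(0.0570)³ / (10⁻⁷) = 1.072 A·m².

m ≈ 1.07 A·m²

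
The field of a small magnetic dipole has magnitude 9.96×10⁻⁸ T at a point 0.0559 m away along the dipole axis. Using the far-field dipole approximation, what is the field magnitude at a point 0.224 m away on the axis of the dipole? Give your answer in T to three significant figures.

B ≈ 1.55×10⁻⁹ T

Dipole fields scale as 1/r³ in the far field; the geometry is the same at both points.
B₂ = B₁ · (r₁/r₂)³ = 9.96×10⁻⁸ · (0.0559/0.224)³.
(r₁/r₂)³ = (0.2496)³ = 0.01554.
B₂ ≈ 1.548×10⁻⁹ T.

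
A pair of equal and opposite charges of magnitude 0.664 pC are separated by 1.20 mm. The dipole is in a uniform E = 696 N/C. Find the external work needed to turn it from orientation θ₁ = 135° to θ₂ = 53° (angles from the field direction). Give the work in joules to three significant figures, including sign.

W ≈ -7.26×10⁻¹³ J

Dipole moment p = qd = (6.64×10⁻¹³ C)(0.00120 m) = 7.968×10⁻¹⁶ C·m.
W_ext = ΔU = U(θ₂) − U(θ₁) = −pE cosθ₂ − (−pE cosθ₁) = pE(cosθ₁ − cosθ₂).
W = (7.968×10⁻¹⁶)(696)·(cos135° − cos53°) = (5.546×10⁻¹³)·(-1.3089) = -7.259×10⁻¹³ J.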